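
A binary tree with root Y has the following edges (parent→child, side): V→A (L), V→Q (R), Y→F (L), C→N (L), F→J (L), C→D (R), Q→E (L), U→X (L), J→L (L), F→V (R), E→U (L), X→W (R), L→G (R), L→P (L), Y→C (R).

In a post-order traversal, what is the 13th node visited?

N

Post-order visits the left subtree, then the right subtree, then the node.
At Y: go left to F.
  At F: go left to J.
    At J: go left to L.
      At L: go left to P.
        P is a leaf — visit P.
      At L: go right to G.
        G is a leaf — visit G.
      Visit L.
    At J: no right child.
    Visit J.
  At F: go right to V.
    At V: go left to A.
      A is a leaf — visit A.
    At V: go right to Q.
      At Q: go left to E.
        At E: go left to U.
          At U: go left to X.
            At X: no left child.
            At X: go right to W.
              W is a leaf — visit W.
            Visit X.
          At U: no right child.
          Visit U.
        At E: no right child.
        Visit E.
      At Q: no right child.
      Visit Q.
    Visit V.
  Visit F.
At Y: go right to C.
  At C: go left to N.
    N is a leaf — visit N.
  At C: go right to D.
    D is a leaf — visit D.
  Visit C.
Visit Y.
Full post-order sequence: P, G, L, J, A, W, X, U, E, Q, V, F, N, D, C, Y.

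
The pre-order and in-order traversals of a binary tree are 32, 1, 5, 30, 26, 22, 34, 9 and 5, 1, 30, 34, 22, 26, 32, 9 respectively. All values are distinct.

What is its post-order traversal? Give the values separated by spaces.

The first element of pre-order is the root; it splits in-order into left and right subtrees.
Root 32: left subtree has 6 nodes {5, 1, 30, 34, 22, 26}, right has 1 {9}.
  Root 1: left subtree has 1 node {5}, right has 4 {30, 34, 22, 26}.
    Root 30: left subtree has 0 nodes { }, right has 3 {34, 22, 26}.
      Root 26: left subtree has 2 nodes {34, 22}, right has 0 { }.
        Root 22: left subtree has 1 node {34}, right has 0 { }.

5 34 22 26 30 1 9 32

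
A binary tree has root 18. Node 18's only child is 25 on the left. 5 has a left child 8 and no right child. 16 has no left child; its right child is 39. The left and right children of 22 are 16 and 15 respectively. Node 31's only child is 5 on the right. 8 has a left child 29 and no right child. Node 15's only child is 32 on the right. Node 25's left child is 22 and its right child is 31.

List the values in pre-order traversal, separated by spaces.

Pre-order visits the node, then its left subtree, then its right subtree.
Visit 18.
At 18: go left to 25.
  Visit 25.
  At 25: go left to 22.
    Visit 22.
    At 22: go left to 16.
      Visit 16.
      At 16: no left child.
      At 16: go right to 39.
        39 is a leaf — visit 39.
    At 22: go right to 15.
      Visit 15.
      At 15: no left child.
      At 15: go right to 32.
        32 is a leaf — visit 32.
  At 25: go right to 31.
    Visit 31.
    At 31: no left child.
    At 31: go right to 5.
      Visit 5.
      At 5: go left to 8.
        Visit 8.
        At 8: go left to 29.
          29 is a leaf — visit 29.
        At 8: no right child.
      At 5: no right child.
At 18: no right child.

18 25 22 16 39 15 32 31 5 8 29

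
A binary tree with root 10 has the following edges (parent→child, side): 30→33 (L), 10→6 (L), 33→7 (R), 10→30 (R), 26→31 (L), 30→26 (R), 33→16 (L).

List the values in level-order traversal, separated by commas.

Level-order visits nodes level by level from the root, left to right within each level.
Level 0: 10
Level 1: 6, 30
Level 2: 33, 26
Level 3: 16, 7, 31

10, 6, 30, 33, 26, 16, 7, 31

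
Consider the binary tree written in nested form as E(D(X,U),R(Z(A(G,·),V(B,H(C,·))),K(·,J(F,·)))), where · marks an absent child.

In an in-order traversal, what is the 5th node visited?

In-order visits the left subtree, then the node, then the right subtree.
At E: go left to D.
  At D: go left to X.
    X is a leaf — visit X.
  Visit D.
  At D: go right to U.
    U is a leaf — visit U.
Visit E.
At E: go right to R.
  At R: go left to Z.
    At Z: go left to A.
      At A: go left to G.
        G is a leaf — visit G.
      Visit A.
      At A: no right child.
    Visit Z.
    At Z: go right to V.
      At V: go left to B.
        B is a leaf — visit B.
      Visit V.
      At V: go right to H.
        At H: go left to C.
          C is a leaf — visit C.
        Visit H.
        At H: no right child.
  Visit R.
  At R: go right to K.
    At K: no left child.
    Visit K.
    At K: go right to J.
      At J: go left to F.
        F is a leaf — visit F.
      Visit J.
      At J: no right child.
Full in-order sequence: X, D, U, E, G, A, Z, B, V, C, H, R, K, F, J.

G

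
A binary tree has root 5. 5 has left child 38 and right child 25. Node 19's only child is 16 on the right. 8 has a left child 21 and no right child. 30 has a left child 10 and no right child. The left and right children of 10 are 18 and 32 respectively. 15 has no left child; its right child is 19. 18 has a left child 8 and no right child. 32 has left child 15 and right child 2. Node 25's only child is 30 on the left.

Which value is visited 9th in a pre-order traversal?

32

Pre-order visits the node, then its left subtree, then its right subtree.
Visit 5.
At 5: go left to 38.
  38 is a leaf — visit 38.
At 5: go right to 25.
  Visit 25.
  At 25: go left to 30.
    Visit 30.
    At 30: go left to 10.
      Visit 10.
      At 10: go left to 18.
        Visit 18.
        At 18: go left to 8.
          Visit 8.
          At 8: go left to 21.
            21 is a leaf — visit 21.
          At 8: no right child.
        At 18: no right child.
      At 10: go right to 32.
        Visit 32.
        At 32: go left to 15.
          Visit 15.
          At 15: no left child.
          At 15: go right to 19.
            Visit 19.
            At 19: no left child.
            At 19: go right to 16.
              16 is a leaf — visit 16.
        At 32: go right to 2.
          2 is a leaf — visit 2.
    At 30: no right child.
  At 25: no right child.
Full pre-order sequence: 5, 38, 25, 30, 10, 18, 8, 21, 32, 15, 19, 16, 2.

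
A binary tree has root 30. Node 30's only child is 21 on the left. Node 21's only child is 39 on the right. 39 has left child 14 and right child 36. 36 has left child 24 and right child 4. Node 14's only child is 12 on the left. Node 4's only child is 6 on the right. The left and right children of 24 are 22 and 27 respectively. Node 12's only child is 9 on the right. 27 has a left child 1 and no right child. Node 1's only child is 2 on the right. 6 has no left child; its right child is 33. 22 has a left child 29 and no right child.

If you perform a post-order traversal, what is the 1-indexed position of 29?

4

Post-order visits the left subtree, then the right subtree, then the node.
At 30: go left to 21.
  At 21: no left child.
  At 21: go right to 39.
    At 39: go left to 14.
      At 14: go left to 12.
        At 12: no left child.
        At 12: go right to 9.
          9 is a leaf — visit 9.
        Visit 12.
      At 14: no right child.
      Visit 14.
    At 39: go right to 36.
      At 36: go left to 24.
        At 24: go left to 22.
          At 22: go left to 29.
            29 is a leaf — visit 29.
          At 22: no right child.
          Visit 22.
        At 24: go right to 27.
          At 27: go left to 1.
            At 1: no left child.
            At 1: go right to 2.
              2 is a leaf — visit 2.
            Visit 1.
          At 27: no right child.
          Visit 27.
        Visit 24.
      At 36: go right to 4.
        At 4: no left child.
        At 4: go right to 6.
          At 6: no left child.
          At 6: go right to 33.
            33 is a leaf — visit 33.
          Visit 6.
        Visit 4.
      Visit 36.
    Visit 39.
  Visit 21.
At 30: no right child.
Visit 30.
Full post-order sequence: 9, 12, 14, 29, 22, 2, 1, 27, 24, 33, 6, 4, 36, 39, 21, 30.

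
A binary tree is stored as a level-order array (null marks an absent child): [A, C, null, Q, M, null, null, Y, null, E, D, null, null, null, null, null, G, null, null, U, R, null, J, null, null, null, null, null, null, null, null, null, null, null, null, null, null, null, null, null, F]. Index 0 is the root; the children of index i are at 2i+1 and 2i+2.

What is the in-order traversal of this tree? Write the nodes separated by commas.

Y, G, Q, C, U, F, E, R, M, D, J, A

In-order visits the left subtree, then the node, then the right subtree.
At A: go left to C.
  At C: go left to Q.
    At Q: go left to Y.
      At Y: no left child.
      Visit Y.
      At Y: go right to G.
        G is a leaf — visit G.
    Visit Q.
    At Q: no right child.
  Visit C.
  At C: go right to M.
    At M: go left to E.
      At E: go left to U.
        At U: no left child.
        Visit U.
        At U: go right to F.
          F is a leaf — visit F.
      Visit E.
      At E: go right to R.
        R is a leaf — visit R.
    Visit M.
    At M: go right to D.
      At D: no left child.
      Visit D.
      At D: go right to J.
        J is a leaf — visit J.
Visit A.
At A: no right child.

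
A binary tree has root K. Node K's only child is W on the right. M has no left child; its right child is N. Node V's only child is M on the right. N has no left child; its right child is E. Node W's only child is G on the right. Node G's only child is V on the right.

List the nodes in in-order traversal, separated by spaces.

In-order visits the left subtree, then the node, then the right subtree.
At K: no left child.
Visit K.
At K: go right to W.
  At W: no left child.
  Visit W.
  At W: go right to G.
    At G: no left child.
    Visit G.
    At G: go right to V.
      At V: no left child.
      Visit V.
      At V: go right to M.
        At M: no left child.
        Visit M.
        At M: go right to N.
          At N: no left child.
          Visit N.
          At N: go right to E.
            E is a leaf — visit E.

K W G V M N E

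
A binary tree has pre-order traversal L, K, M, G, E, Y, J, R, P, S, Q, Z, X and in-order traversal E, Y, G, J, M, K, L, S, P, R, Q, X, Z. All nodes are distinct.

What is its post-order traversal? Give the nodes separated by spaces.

Y E J G M K S P X Z Q R L

The first element of pre-order is the root; it splits in-order into left and right subtrees.
Root L: left subtree has 6 nodes {E, Y, G, J, M, K}, right has 6 {S, P, R, Q, X, Z}.
  Root K: left subtree has 5 nodes {E, Y, G, J, M}, right has 0 { }.
    Root M: left subtree has 4 nodes {E, Y, G, J}, right has 0 { }.
      Root G: left subtree has 2 nodes {E, Y}, right has 1 {J}.
        Root E: left subtree has 0 nodes { }, right has 1 {Y}.
  Root R: left subtree has 2 nodes {S, P}, right has 3 {Q, X, Z}.
    Root P: left subtree has 1 node {S}, right has 0 { }.
    Root Q: left subtree has 0 nodes { }, right has 2 {X, Z}.
      Root Z: left subtree has 1 node {X}, right has 0 { }.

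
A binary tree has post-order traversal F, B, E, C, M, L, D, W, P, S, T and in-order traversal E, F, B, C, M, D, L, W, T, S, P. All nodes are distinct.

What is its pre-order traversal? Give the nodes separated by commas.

T, W, D, M, C, E, B, F, L, S, P

The last element of post-order is the root; it splits in-order into left and right subtrees.
Root T: left subtree has 8 nodes {E, F, B, C, M, D, L, W}, right has 2 {S, P}.
  Root W: left subtree has 7 nodes {E, F, B, C, M, D, L}, right has 0 { }.
    Root D: left subtree has 5 nodes {E, F, B, C, M}, right has 1 {L}.
      Root M: left subtree has 4 nodes {E, F, B, C}, right has 0 { }.
        Root C: left subtree has 3 nodes {E, F, B}, right has 0 { }.
          Root E: left subtree has 0 nodes { }, right has 2 {F, B}.
            Root B: left subtree has 1 node {F}, right has 0 { }.
  Root S: left subtree has 0 nodes { }, right has 1 {P}.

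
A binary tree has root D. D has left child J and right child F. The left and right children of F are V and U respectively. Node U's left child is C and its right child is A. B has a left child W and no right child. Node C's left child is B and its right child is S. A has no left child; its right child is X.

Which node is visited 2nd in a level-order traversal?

Level-order visits nodes level by level from the root, left to right within each level.
Level 0: D
Level 1: J, F
Level 2: V, U
Level 3: C, A
Level 4: B, S, X
Level 5: W
Full level-order sequence: D, J, F, V, U, C, A, B, S, X, W.

J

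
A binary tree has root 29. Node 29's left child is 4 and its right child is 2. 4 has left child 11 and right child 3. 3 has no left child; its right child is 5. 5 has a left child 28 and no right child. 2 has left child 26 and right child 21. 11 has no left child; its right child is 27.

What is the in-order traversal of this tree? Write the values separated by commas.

In-order visits the left subtree, then the node, then the right subtree.
At 29: go left to 4.
  At 4: go left to 11.
    At 11: no left child.
    Visit 11.
    At 11: go right to 27.
      27 is a leaf — visit 27.
  Visit 4.
  At 4: go right to 3.
    At 3: no left child.
    Visit 3.
    At 3: go right to 5.
      At 5: go left to 28.
        28 is a leaf — visit 28.
      Visit 5.
      At 5: no right child.
Visit 29.
At 29: go right to 2.
  At 2: go left to 26.
    26 is a leaf — visit 26.
  Visit 2.
  At 2: go right to 21.
    21 is a leaf — visit 21.

11, 27, 4, 3, 28, 5, 29, 26, 2, 21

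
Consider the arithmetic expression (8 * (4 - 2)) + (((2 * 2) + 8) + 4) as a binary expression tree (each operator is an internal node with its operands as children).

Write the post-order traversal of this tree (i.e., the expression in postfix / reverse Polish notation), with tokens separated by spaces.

8 4 2 - * 2 2 * 8 + 4 + +

Post-order on an expression tree gives postfix notation: for each operator, emit left operand, right operand, then the operator.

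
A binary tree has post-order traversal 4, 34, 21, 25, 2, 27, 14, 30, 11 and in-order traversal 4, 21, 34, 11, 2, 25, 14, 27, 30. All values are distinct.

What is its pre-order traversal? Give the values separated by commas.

11, 21, 4, 34, 30, 14, 2, 25, 27

The last element of post-order is the root; it splits in-order into left and right subtrees.
Root 11: left subtree has 3 nodes {4, 21, 34}, right has 5 {2, 25, 14, 27, 30}.
  Root 21: left subtree has 1 node {4}, right has 1 {34}.
  Root 30: left subtree has 4 nodes {2, 25, 14, 27}, right has 0 { }.
    Root 14: left subtree has 2 nodes {2, 25}, right has 1 {27}.
      Root 2: left subtree has 0 nodes { }, right has 1 {25}.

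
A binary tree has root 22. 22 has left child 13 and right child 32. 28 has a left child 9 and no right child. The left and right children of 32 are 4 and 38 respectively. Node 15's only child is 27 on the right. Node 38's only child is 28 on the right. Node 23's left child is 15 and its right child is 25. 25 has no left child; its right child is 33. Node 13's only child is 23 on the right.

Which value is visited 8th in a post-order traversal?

9

Post-order visits the left subtree, then the right subtree, then the node.
At 22: go left to 13.
  At 13: no left child.
  At 13: go right to 23.
    At 23: go left to 15.
      At 15: no left child.
      At 15: go right to 27.
        27 is a leaf — visit 27.
      Visit 15.
    At 23: go right to 25.
      At 25: no left child.
      At 25: go right to 33.
        33 is a leaf — visit 33.
      Visit 25.
    Visit 23.
  Visit 13.
At 22: go right to 32.
  At 32: go left to 4.
    4 is a leaf — visit 4.
  At 32: go right to 38.
    At 38: no left child.
    At 38: go right to 28.
      At 28: go left to 9.
        9 is a leaf — visit 9.
      At 28: no right child.
      Visit 28.
    Visit 38.
  Visit 32.
Visit 22.
Full post-order sequence: 27, 15, 33, 25, 23, 13, 4, 9, 28, 38, 32, 22.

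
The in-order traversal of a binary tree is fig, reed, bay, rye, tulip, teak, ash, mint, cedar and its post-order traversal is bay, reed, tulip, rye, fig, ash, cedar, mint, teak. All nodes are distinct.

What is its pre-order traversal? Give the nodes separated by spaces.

teak fig rye reed bay tulip mint ash cedar

The last element of post-order is the root; it splits in-order into left and right subtrees.
Root teak: left subtree has 5 nodes {fig, reed, bay, rye, tulip}, right has 3 {ash, mint, cedar}.
  Root fig: left subtree has 0 nodes { }, right has 4 {reed, bay, rye, tulip}.
    Root rye: left subtree has 2 nodes {reed, bay}, right has 1 {tulip}.
      Root reed: left subtree has 0 nodes { }, right has 1 {bay}.
  Root mint: left subtree has 1 node {ash}, right has 1 {cedar}.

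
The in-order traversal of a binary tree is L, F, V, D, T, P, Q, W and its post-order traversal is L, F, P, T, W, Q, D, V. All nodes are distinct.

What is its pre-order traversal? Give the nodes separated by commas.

V, F, L, D, Q, T, P, W

The last element of post-order is the root; it splits in-order into left and right subtrees.
Root V: left subtree has 2 nodes {L, F}, right has 5 {D, T, P, Q, W}.
  Root F: left subtree has 1 node {L}, right has 0 { }.
  Root D: left subtree has 0 nodes { }, right has 4 {T, P, Q, W}.
    Root Q: left subtree has 2 nodes {T, P}, right has 1 {W}.
      Root T: left subtree has 0 nodes { }, right has 1 {P}.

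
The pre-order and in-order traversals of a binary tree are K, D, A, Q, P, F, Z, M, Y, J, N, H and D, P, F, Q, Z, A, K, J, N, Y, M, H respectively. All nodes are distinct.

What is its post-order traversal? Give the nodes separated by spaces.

F P Z Q A D N J Y H M K

The first element of pre-order is the root; it splits in-order into left and right subtrees.
Root K: left subtree has 6 nodes {D, P, F, Q, Z, A}, right has 5 {J, N, Y, M, H}.
  Root D: left subtree has 0 nodes { }, right has 5 {P, F, Q, Z, A}.
    Root A: left subtree has 4 nodes {P, F, Q, Z}, right has 0 { }.
      Root Q: left subtree has 2 nodes {P, F}, right has 1 {Z}.
        Root P: left subtree has 0 nodes { }, right has 1 {F}.
  Root M: left subtree has 3 nodes {J, N, Y}, right has 1 {H}.
    Root Y: left subtree has 2 nodes {J, N}, right has 0 { }.
      Root J: left subtree has 0 nodes { }, right has 1 {N}.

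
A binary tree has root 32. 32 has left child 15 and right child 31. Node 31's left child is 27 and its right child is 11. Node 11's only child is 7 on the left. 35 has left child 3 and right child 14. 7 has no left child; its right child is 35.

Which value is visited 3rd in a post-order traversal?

Post-order visits the left subtree, then the right subtree, then the node.
At 32: go left to 15.
  15 is a leaf — visit 15.
At 32: go right to 31.
  At 31: go left to 27.
    27 is a leaf — visit 27.
  At 31: go right to 11.
    At 11: go left to 7.
      At 7: no left child.
      At 7: go right to 35.
        At 35: go left to 3.
          3 is a leaf — visit 3.
        At 35: go right to 14.
          14 is a leaf — visit 14.
        Visit 35.
      Visit 7.
    At 11: no right child.
    Visit 11.
  Visit 31.
Visit 32.
Full post-order sequence: 15, 27, 3, 14, 35, 7, 11, 31, 32.

3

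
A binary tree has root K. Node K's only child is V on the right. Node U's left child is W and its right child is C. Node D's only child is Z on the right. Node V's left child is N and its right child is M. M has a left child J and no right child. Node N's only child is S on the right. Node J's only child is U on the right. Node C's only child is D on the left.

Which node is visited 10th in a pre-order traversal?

D

Pre-order visits the node, then its left subtree, then its right subtree.
Visit K.
At K: no left child.
At K: go right to V.
  Visit V.
  At V: go left to N.
    Visit N.
    At N: no left child.
    At N: go right to S.
      S is a leaf — visit S.
  At V: go right to M.
    Visit M.
    At M: go left to J.
      Visit J.
      At J: no left child.
      At J: go right to U.
        Visit U.
        At U: go left to W.
          W is a leaf — visit W.
        At U: go right to C.
          Visit C.
          At C: go left to D.
            Visit D.
            At D: no left child.
            At D: go right to Z.
              Z is a leaf — visit Z.
          At C: no right child.
    At M: no right child.
Full pre-order sequence: K, V, N, S, M, J, U, W, C, D, Z.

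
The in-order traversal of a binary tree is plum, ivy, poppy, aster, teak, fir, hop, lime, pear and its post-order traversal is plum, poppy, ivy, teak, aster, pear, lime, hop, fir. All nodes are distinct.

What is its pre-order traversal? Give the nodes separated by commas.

fir, aster, ivy, plum, poppy, teak, hop, lime, pear

The last element of post-order is the root; it splits in-order into left and right subtrees.
Root fir: left subtree has 5 nodes {plum, ivy, poppy, aster, teak}, right has 3 {hop, lime, pear}.
  Root aster: left subtree has 3 nodes {plum, ivy, poppy}, right has 1 {teak}.
    Root ivy: left subtree has 1 node {plum}, right has 1 {poppy}.
  Root hop: left subtree has 0 nodes { }, right has 2 {lime, pear}.
    Root lime: left subtree has 0 nodes { }, right has 1 {pear}.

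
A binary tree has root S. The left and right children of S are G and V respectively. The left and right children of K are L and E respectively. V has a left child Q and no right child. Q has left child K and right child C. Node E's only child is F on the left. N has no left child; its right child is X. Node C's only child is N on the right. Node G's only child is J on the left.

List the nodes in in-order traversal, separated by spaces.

In-order visits the left subtree, then the node, then the right subtree.
At S: go left to G.
  At G: go left to J.
    J is a leaf — visit J.
  Visit G.
  At G: no right child.
Visit S.
At S: go right to V.
  At V: go left to Q.
    At Q: go left to K.
      At K: go left to L.
        L is a leaf — visit L.
      Visit K.
      At K: go right to E.
        At E: go left to F.
          F is a leaf — visit F.
        Visit E.
        At E: no right child.
    Visit Q.
    At Q: go right to C.
      At C: no left child.
      Visit C.
      At C: go right to N.
        At N: no left child.
        Visit N.
        At N: go right to X.
          X is a leaf — visit X.
  Visit V.
  At V: no right child.

J G S L K F E Q C N X V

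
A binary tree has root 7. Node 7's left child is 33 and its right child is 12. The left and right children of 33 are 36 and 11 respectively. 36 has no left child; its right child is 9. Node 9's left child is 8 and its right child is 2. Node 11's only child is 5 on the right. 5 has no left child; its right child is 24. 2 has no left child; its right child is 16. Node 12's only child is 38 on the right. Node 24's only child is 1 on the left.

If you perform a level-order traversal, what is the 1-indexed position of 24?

Level-order visits nodes level by level from the root, left to right within each level.
Level 0: 7
Level 1: 33, 12
Level 2: 36, 11, 38
Level 3: 9, 5
Level 4: 8, 2, 24
Level 5: 16, 1
Full level-order sequence: 7, 33, 12, 36, 11, 38, 9, 5, 8, 2, 24, 16, 1.

11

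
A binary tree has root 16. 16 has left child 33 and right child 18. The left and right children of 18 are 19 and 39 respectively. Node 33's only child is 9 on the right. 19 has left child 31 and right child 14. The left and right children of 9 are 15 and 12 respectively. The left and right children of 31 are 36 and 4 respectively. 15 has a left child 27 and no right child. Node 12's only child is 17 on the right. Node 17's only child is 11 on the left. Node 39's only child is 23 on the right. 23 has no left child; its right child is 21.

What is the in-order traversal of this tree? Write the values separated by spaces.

In-order visits the left subtree, then the node, then the right subtree.
At 16: go left to 33.
  At 33: no left child.
  Visit 33.
  At 33: go right to 9.
    At 9: go left to 15.
      At 15: go left to 27.
        27 is a leaf — visit 27.
      Visit 15.
      At 15: no right child.
    Visit 9.
    At 9: go right to 12.
      At 12: no left child.
      Visit 12.
      At 12: go right to 17.
        At 17: go left to 11.
          11 is a leaf — visit 11.
        Visit 17.
        At 17: no right child.
Visit 16.
At 16: go right to 18.
  At 18: go left to 19.
    At 19: go left to 31.
      At 31: go left to 36.
        36 is a leaf — visit 36.
      Visit 31.
      At 31: go right to 4.
        4 is a leaf — visit 4.
    Visit 19.
    At 19: go right to 14.
      14 is a leaf — visit 14.
  Visit 18.
  At 18: go right to 39.
    At 39: no left child.
    Visit 39.
    At 39: go right to 23.
      At 23: no left child.
      Visit 23.
      At 23: go right to 21.
        21 is a leaf — visit 21.

33 27 15 9 12 11 17 16 36 31 4 19 14 18 39 23 21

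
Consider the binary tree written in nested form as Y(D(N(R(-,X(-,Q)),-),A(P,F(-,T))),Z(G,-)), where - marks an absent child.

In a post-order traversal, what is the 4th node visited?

N

Post-order visits the left subtree, then the right subtree, then the node.
At Y: go left to D.
  At D: go left to N.
    At N: go left to R.
      At R: no left child.
      At R: go right to X.
        At X: no left child.
        At X: go right to Q.
          Q is a leaf — visit Q.
        Visit X.
      Visit R.
    At N: no right child.
    Visit N.
  At D: go right to A.
    At A: go left to P.
      P is a leaf — visit P.
    At A: go right to F.
      At F: no left child.
      At F: go right to T.
        T is a leaf — visit T.
      Visit F.
    Visit A.
  Visit D.
At Y: go right to Z.
  At Z: go left to G.
    G is a leaf — visit G.
  At Z: no right child.
  Visit Z.
Visit Y.
Full post-order sequence: Q, X, R, N, P, T, F, A, D, G, Z, Y.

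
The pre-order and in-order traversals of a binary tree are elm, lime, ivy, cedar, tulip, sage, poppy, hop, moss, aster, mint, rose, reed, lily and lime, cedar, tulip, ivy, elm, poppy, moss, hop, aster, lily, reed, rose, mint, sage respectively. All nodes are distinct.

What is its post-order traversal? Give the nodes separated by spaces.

The first element of pre-order is the root; it splits in-order into left and right subtrees.
Root elm: left subtree has 4 nodes {lime, cedar, tulip, ivy}, right has 9 {poppy, moss, hop, aster, lily, reed, rose, mint, sage}.
  Root lime: left subtree has 0 nodes { }, right has 3 {cedar, tulip, ivy}.
    Root ivy: left subtree has 2 nodes {cedar, tulip}, right has 0 { }.
      Root cedar: left subtree has 0 nodes { }, right has 1 {tulip}.
  Root sage: left subtree has 8 nodes {poppy, moss, hop, aster, lily, reed, rose, mint}, right has 0 { }.
    Root poppy: left subtree has 0 nodes { }, right has 7 {moss, hop, aster, lily, reed, rose, mint}.
      Root hop: left subtree has 1 node {moss}, right has 5 {aster, lily, reed, rose, mint}.
        Root aster: left subtree has 0 nodes { }, right has 4 {lily, reed, rose, mint}.
          Root mint: left subtree has 3 nodes {lily, reed, rose}, right has 0 { }.
            Root rose: left subtree has 2 nodes {lily, reed}, right has 0 { }.
              Root reed: left subtree has 1 node {lily}, right has 0 { }.

tulip cedar ivy lime moss lily reed rose mint aster hop poppy sage elm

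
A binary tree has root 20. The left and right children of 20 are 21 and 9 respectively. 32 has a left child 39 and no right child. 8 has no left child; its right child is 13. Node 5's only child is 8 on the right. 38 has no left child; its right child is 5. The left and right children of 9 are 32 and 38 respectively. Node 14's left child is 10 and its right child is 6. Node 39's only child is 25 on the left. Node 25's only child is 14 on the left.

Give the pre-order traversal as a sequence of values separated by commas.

20, 21, 9, 32, 39, 25, 14, 10, 6, 38, 5, 8, 13

Pre-order visits the node, then its left subtree, then its right subtree.
Visit 20.
At 20: go left to 21.
  21 is a leaf — visit 21.
At 20: go right to 9.
  Visit 9.
  At 9: go left to 32.
    Visit 32.
    At 32: go left to 39.
      Visit 39.
      At 39: go left to 25.
        Visit 25.
        At 25: go left to 14.
          Visit 14.
          At 14: go left to 10.
            10 is a leaf — visit 10.
          At 14: go right to 6.
            6 is a leaf — visit 6.
        At 25: no right child.
      At 39: no right child.
    At 32: no right child.
  At 9: go right to 38.
    Visit 38.
    At 38: no left child.
    At 38: go right to 5.
      Visit 5.
      At 5: no left child.
      At 5: go right to 8.
        Visit 8.
        At 8: no left child.
        At 8: go right to 13.
          13 is a leaf — visit 13.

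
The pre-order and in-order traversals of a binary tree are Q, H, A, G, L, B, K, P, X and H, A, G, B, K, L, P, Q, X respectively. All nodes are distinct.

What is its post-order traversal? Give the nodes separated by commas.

K, B, P, L, G, A, H, X, Q

The first element of pre-order is the root; it splits in-order into left and right subtrees.
Root Q: left subtree has 7 nodes {H, A, G, B, K, L, P}, right has 1 {X}.
  Root H: left subtree has 0 nodes { }, right has 6 {A, G, B, K, L, P}.
    Root A: left subtree has 0 nodes { }, right has 5 {G, B, K, L, P}.
      Root G: left subtree has 0 nodes { }, right has 4 {B, K, L, P}.
        Root L: left subtree has 2 nodes {B, K}, right has 1 {P}.
          Root B: left subtree has 0 nodes { }, right has 1 {K}.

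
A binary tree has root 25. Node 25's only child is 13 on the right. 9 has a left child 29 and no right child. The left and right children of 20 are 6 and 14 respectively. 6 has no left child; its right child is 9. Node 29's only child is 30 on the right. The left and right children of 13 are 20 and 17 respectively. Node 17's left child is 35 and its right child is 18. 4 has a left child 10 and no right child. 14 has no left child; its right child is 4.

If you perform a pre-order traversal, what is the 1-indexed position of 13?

Pre-order visits the node, then its left subtree, then its right subtree.
Visit 25.
At 25: no left child.
At 25: go right to 13.
  Visit 13.
  At 13: go left to 20.
    Visit 20.
    At 20: go left to 6.
      Visit 6.
      At 6: no left child.
      At 6: go right to 9.
        Visit 9.
        At 9: go left to 29.
          Visit 29.
          At 29: no left child.
          At 29: go right to 30.
            30 is a leaf — visit 30.
        At 9: no right child.
    At 20: go right to 14.
      Visit 14.
      At 14: no left child.
      At 14: go right to 4.
        Visit 4.
        At 4: go left to 10.
          10 is a leaf — visit 10.
        At 4: no right child.
  At 13: go right to 17.
    Visit 17.
    At 17: go left to 35.
      35 is a leaf — visit 35.
    At 17: go right to 18.
      18 is a leaf — visit 18.
Full pre-order sequence: 25, 13, 20, 6, 9, 29, 30, 14, 4, 10, 17, 35, 18.

2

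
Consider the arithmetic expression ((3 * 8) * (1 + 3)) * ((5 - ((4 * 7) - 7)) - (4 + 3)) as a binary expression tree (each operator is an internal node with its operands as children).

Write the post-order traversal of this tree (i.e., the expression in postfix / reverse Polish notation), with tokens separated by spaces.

3 8 * 1 3 + * 5 4 7 * 7 - - 4 3 + - *

Post-order on an expression tree gives postfix notation: for each operator, emit left operand, right operand, then the operator.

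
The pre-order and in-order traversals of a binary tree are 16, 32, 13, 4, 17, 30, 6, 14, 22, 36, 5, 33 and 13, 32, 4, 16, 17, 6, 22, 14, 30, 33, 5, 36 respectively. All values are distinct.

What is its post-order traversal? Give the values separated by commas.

13, 4, 32, 22, 14, 6, 33, 5, 36, 30, 17, 16

The first element of pre-order is the root; it splits in-order into left and right subtrees.
Root 16: left subtree has 3 nodes {13, 32, 4}, right has 8 {17, 6, 22, 14, 30, 33, 5, 36}.
  Root 32: left subtree has 1 node {13}, right has 1 {4}.
  Root 17: left subtree has 0 nodes { }, right has 7 {6, 22, 14, 30, 33, 5, 36}.
    Root 30: left subtree has 3 nodes {6, 22, 14}, right has 3 {33, 5, 36}.
      Root 6: left subtree has 0 nodes { }, right has 2 {22, 14}.
        Root 14: left subtree has 1 node {22}, right has 0 { }.
      Root 36: left subtree has 2 nodes {33, 5}, right has 0 { }.
        Root 5: left subtree has 1 node {33}, right has 0 { }.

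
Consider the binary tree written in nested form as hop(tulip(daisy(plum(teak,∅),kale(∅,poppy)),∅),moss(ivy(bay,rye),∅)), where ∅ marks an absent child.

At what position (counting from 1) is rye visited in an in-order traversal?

10

In-order visits the left subtree, then the node, then the right subtree.
At hop: go left to tulip.
  At tulip: go left to daisy.
    At daisy: go left to plum.
      At plum: go left to teak.
        teak is a leaf — visit teak.
      Visit plum.
      At plum: no right child.
    Visit daisy.
    At daisy: go right to kale.
      At kale: no left child.
      Visit kale.
      At kale: go right to poppy.
        poppy is a leaf — visit poppy.
  Visit tulip.
  At tulip: no right child.
Visit hop.
At hop: go right to moss.
  At moss: go left to ivy.
    At ivy: go left to bay.
      bay is a leaf — visit bay.
    Visit ivy.
    At ivy: go right to rye.
      rye is a leaf — visit rye.
  Visit moss.
  At moss: no right child.
Full in-order sequence: teak, plum, daisy, kale, poppy, tulip, hop, bay, ivy, rye, moss.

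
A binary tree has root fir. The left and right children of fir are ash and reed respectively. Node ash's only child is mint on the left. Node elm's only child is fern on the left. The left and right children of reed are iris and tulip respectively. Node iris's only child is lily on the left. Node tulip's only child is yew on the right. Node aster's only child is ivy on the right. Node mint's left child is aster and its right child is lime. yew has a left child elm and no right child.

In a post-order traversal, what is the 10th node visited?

Post-order visits the left subtree, then the right subtree, then the node.
At fir: go left to ash.
  At ash: go left to mint.
    At mint: go left to aster.
      At aster: no left child.
      At aster: go right to ivy.
        ivy is a leaf — visit ivy.
      Visit aster.
    At mint: go right to lime.
      lime is a leaf — visit lime.
    Visit mint.
  At ash: no right child.
  Visit ash.
At fir: go right to reed.
  At reed: go left to iris.
    At iris: go left to lily.
      lily is a leaf — visit lily.
    At iris: no right child.
    Visit iris.
  At reed: go right to tulip.
    At tulip: no left child.
    At tulip: go right to yew.
      At yew: go left to elm.
        At elm: go left to fern.
          fern is a leaf — visit fern.
        At elm: no right child.
        Visit elm.
      At yew: no right child.
      Visit yew.
    Visit tulip.
  Visit reed.
Visit fir.
Full post-order sequence: ivy, aster, lime, mint, ash, lily, iris, fern, elm, yew, tulip, reed, fir.

yew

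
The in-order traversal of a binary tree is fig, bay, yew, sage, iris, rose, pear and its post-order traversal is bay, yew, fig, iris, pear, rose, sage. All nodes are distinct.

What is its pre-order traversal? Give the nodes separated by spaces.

The last element of post-order is the root; it splits in-order into left and right subtrees.
Root sage: left subtree has 3 nodes {fig, bay, yew}, right has 3 {iris, rose, pear}.
  Root fig: left subtree has 0 nodes { }, right has 2 {bay, yew}.
    Root yew: left subtree has 1 node {bay}, right has 0 { }.
  Root rose: left subtree has 1 node {iris}, right has 1 {pear}.

sage fig yew bay rose iris pear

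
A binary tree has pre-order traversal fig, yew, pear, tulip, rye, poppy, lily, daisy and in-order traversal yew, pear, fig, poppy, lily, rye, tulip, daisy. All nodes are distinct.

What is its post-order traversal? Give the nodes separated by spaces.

pear yew lily poppy rye daisy tulip fig

The first element of pre-order is the root; it splits in-order into left and right subtrees.
Root fig: left subtree has 2 nodes {yew, pear}, right has 5 {poppy, lily, rye, tulip, daisy}.
  Root yew: left subtree has 0 nodes { }, right has 1 {pear}.
  Root tulip: left subtree has 3 nodes {poppy, lily, rye}, right has 1 {daisy}.
    Root rye: left subtree has 2 nodes {poppy, lily}, right has 0 { }.
      Root poppy: left subtree has 0 nodes { }, right has 1 {lily}.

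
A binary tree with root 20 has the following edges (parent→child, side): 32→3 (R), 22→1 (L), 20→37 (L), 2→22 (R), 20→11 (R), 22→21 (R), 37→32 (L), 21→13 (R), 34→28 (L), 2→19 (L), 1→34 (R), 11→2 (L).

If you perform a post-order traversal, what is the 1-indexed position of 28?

5

Post-order visits the left subtree, then the right subtree, then the node.
At 20: go left to 37.
  At 37: go left to 32.
    At 32: no left child.
    At 32: go right to 3.
      3 is a leaf — visit 3.
    Visit 32.
  At 37: no right child.
  Visit 37.
At 20: go right to 11.
  At 11: go left to 2.
    At 2: go left to 19.
      19 is a leaf — visit 19.
    At 2: go right to 22.
      At 22: go left to 1.
        At 1: no left child.
        At 1: go right to 34.
          At 34: go left to 28.
            28 is a leaf — visit 28.
          At 34: no right child.
          Visit 34.
        Visit 1.
      At 22: go right to 21.
        At 21: no left child.
        At 21: go right to 13.
          13 is a leaf — visit 13.
        Visit 21.
      Visit 22.
    Visit 2.
  At 11: no right child.
  Visit 11.
Visit 20.
Full post-order sequence: 3, 32, 37, 19, 28, 34, 1, 13, 21, 22, 2, 11, 20.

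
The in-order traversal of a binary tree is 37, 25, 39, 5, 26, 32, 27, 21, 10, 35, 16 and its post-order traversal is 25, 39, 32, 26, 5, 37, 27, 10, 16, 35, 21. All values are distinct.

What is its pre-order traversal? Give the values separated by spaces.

21 27 37 5 39 25 26 32 35 10 16

The last element of post-order is the root; it splits in-order into left and right subtrees.
Root 21: left subtree has 7 nodes {37, 25, 39, 5, 26, 32, 27}, right has 3 {10, 35, 16}.
  Root 27: left subtree has 6 nodes {37, 25, 39, 5, 26, 32}, right has 0 { }.
    Root 37: left subtree has 0 nodes { }, right has 5 {25, 39, 5, 26, 32}.
      Root 5: left subtree has 2 nodes {25, 39}, right has 2 {26, 32}.
        Root 39: left subtree has 1 node {25}, right has 0 { }.
        Root 26: left subtree has 0 nodes { }, right has 1 {32}.
  Root 35: left subtree has 1 node {10}, right has 1 {16}.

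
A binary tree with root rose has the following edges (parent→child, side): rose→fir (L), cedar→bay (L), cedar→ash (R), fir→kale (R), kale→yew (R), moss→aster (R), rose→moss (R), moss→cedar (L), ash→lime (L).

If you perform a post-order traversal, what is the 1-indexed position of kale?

Post-order visits the left subtree, then the right subtree, then the node.
At rose: go left to fir.
  At fir: no left child.
  At fir: go right to kale.
    At kale: no left child.
    At kale: go right to yew.
      yew is a leaf — visit yew.
    Visit kale.
  Visit fir.
At rose: go right to moss.
  At moss: go left to cedar.
    At cedar: go left to bay.
      bay is a leaf — visit bay.
    At cedar: go right to ash.
      At ash: go left to lime.
        lime is a leaf — visit lime.
      At ash: no right child.
      Visit ash.
    Visit cedar.
  At moss: go right to aster.
    aster is a leaf — visit aster.
  Visit moss.
Visit rose.
Full post-order sequence: yew, kale, fir, bay, lime, ash, cedar, aster, moss, rose.

2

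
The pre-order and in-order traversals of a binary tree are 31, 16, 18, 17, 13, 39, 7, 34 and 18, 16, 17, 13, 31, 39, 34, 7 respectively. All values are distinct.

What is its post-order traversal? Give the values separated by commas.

The first element of pre-order is the root; it splits in-order into left and right subtrees.
Root 31: left subtree has 4 nodes {18, 16, 17, 13}, right has 3 {39, 34, 7}.
  Root 16: left subtree has 1 node {18}, right has 2 {17, 13}.
    Root 17: left subtree has 0 nodes { }, right has 1 {13}.
  Root 39: left subtree has 0 nodes { }, right has 2 {34, 7}.
    Root 7: left subtree has 1 node {34}, right has 0 { }.

18, 13, 17, 16, 34, 7, 39, 31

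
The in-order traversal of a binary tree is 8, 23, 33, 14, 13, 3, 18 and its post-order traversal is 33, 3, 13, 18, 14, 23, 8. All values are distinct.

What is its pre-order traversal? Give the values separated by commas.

The last element of post-order is the root; it splits in-order into left and right subtrees.
Root 8: left subtree has 0 nodes { }, right has 6 {23, 33, 14, 13, 3, 18}.
  Root 23: left subtree has 0 nodes { }, right has 5 {33, 14, 13, 3, 18}.
    Root 14: left subtree has 1 node {33}, right has 3 {13, 3, 18}.
      Root 18: left subtree has 2 nodes {13, 3}, right has 0 { }.
        Root 13: left subtree has 0 nodes { }, right has 1 {3}.

8, 23, 14, 33, 18, 13, 3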